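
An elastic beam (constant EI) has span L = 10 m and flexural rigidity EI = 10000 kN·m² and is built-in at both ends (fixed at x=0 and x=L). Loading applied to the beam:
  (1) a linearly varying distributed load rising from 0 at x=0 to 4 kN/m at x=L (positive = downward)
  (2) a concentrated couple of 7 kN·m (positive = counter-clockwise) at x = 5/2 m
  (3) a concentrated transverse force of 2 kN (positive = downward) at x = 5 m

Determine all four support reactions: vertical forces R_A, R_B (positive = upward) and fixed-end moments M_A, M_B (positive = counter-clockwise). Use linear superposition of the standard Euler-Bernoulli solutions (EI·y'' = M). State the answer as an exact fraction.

Load 1 — triangular load w₀=4 kN/m (0→w₀ over full span):
  R_A = 3w₀L/20 = 3·4·10/20 = 6 kN
  M_A = w₀L²/30 = 4·10²/30 = 40/3 kN·m
  R_B = 7w₀L/20 = 7·4·10/20 = 14 kN
  M_B = -w₀L²/20 = -4·10²/20 = -20 kN·m
Load 2 — applied couple M₀=7 kN·m at a=5/2 m (b=L-a=15/2):
  R_A = 6M₀ab/L³ = 6·7·(5/2)·(15/2)/10³ = 63/80 kN
  M_A = M₀b(2a-b)/L² = 7·(15/2)·(2·(5/2)-(15/2))/10² = -21/16 kN·m
  R_B = -6M₀ab/L³ = -6·7·(5/2)·(15/2)/10³ = -63/80 kN
  M_B = M₀a(2b-a)/L² = 7·(5/2)·(2·(15/2)-(5/2))/10² = 35/16 kN·m
Load 3 — point force P=2 kN at a=5 m (b=L-a=5):
  R_A = Pb²(3a+b)/L³ = 2·5²·(3·5+5)/10³ = 1 kN
  M_A = Pab²/L² = 2·5·5²/10² = 5/2 kN·m
  R_B = Pa²(a+3b)/L³ = 2·5²·(5+3·5)/10³ = 1 kN
  M_B = -Pa²b/L² = -2·5²·5/10² = -5/2 kN·m
Superposition: R_A = 623/80 kN, M_A = 697/48 kN·m, R_B = 1137/80 kN, M_B = -325/16 kN·m

R_A = 623/80 kN, M_A = 697/48 kN·m, R_B = 1137/80 kN, M_B = -325/16 kN·m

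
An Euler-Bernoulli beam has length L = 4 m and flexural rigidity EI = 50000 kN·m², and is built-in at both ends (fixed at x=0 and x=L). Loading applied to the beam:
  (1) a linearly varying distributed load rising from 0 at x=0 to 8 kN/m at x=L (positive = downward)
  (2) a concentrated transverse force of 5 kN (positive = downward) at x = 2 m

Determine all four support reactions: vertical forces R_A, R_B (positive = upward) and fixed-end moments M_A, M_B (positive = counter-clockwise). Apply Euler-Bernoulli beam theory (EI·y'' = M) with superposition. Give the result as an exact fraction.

Load 1 — triangular load w₀=8 kN/m (0→w₀ over full span):
  R_A = 3w₀L/20 = 3·8·4/20 = 24/5 kN
  M_A = w₀L²/30 = 8·4²/30 = 64/15 kN·m
  R_B = 7w₀L/20 = 7·8·4/20 = 56/5 kN
  M_B = -w₀L²/20 = -8·4²/20 = -32/5 kN·m
Load 2 — point force P=5 kN at a=2 m (b=L-a=2):
  R_A = Pb²(3a+b)/L³ = 5·2²·(3·2+2)/4³ = 5/2 kN
  M_A = Pab²/L² = 5·2·2²/4² = 5/2 kN·m
  R_B = Pa²(a+3b)/L³ = 5·2²·(2+3·2)/4³ = 5/2 kN
  M_B = -Pa²b/L² = -5·2²·2/4² = -5/2 kN·m
Superposition: R_A = 73/10 kN, M_A = 203/30 kN·m, R_B = 137/10 kN, M_B = -89/10 kN·m

R_A = 73/10 kN, M_A = 203/30 kN·m, R_B = 137/10 kN, M_B = -89/10 kN·m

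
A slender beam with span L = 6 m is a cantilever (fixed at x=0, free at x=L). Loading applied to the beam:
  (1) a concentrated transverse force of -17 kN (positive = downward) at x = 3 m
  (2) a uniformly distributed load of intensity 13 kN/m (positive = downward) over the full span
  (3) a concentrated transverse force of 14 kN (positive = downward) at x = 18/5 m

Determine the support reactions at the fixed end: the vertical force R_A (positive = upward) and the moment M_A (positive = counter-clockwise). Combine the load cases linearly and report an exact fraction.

R_A = 75 kN, M_A = 1167/5 kN·m

Load 1 — point force P=-17 kN at a=3 m (b=L-a=3):
  R_A = P = (-17) = -17 kN
  M_A = Pa = (-17)·3 = -51 kN·m
Load 2 — uniform load w=13 kN/m over full span:
  R_A = wL = 13·6 = 78 kN
  M_A = wL²/2 = 13·6²/2 = 234 kN·m
Load 3 — point force P=14 kN at a=18/5 m (b=L-a=12/5):
  R_A = P = 14 kN
  M_A = Pa = 14·(18/5) = 252/5 kN·m
Superposition: R_A = 75 kN, M_A = 1167/5 kN·m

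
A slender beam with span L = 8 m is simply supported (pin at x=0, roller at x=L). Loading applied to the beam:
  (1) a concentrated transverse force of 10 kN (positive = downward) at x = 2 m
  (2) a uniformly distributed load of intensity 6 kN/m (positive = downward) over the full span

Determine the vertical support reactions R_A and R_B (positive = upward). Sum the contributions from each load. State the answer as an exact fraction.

Load 1 — point force P=10 kN at a=2 m (b=L-a=6):
  R_A = Pb/L = 10·6/8 = 15/2 kN
  R_B = Pa/L = 10·2/8 = 5/2 kN
Load 2 — uniform load w=6 kN/m over full span:
  R_A = wL/2 = 6·8/2 = 24 kN
  R_B = wL/2 = 6·8/2 = 24 kN
Superposition: R_A = 63/2 kN, R_B = 53/2 kN

R_A = 63/2 kN, R_B = 53/2 kN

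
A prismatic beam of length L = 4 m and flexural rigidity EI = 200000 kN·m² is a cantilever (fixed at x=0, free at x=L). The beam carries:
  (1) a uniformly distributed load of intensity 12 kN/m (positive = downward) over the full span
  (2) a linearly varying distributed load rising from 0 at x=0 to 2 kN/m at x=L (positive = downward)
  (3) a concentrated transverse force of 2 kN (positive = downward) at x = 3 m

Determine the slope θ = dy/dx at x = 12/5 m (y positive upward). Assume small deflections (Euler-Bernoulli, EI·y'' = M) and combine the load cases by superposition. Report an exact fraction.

Load 1 — uniform load w=12 kN/m over full span:
  θ_1 = -wx(x²-3Lx+3L²)/(6EI) = -12·(12/5)·((12/5)²-3·4·(12/5)+3·4²)/(6·200000) = -234/390625 rad
Load 2 — triangular load w₀=2 kN/m (0→w₀ over full span):
  θ_2 = (w₀Lx²/4-w₀L²x/3-w₀x⁴/(24L))/EI = (2·4·(12/5)²/4-2·4²·(12/5)/3-2·(12/5)⁴/(24·4))/200000 = -577/7812500 rad
Load 3 — point force P=2 kN at a=3 m (b=L-a=1):
  θ_3 = -Px(2a-x)/(2EI)  [x≤a] = -2·(12/5)·(2·3-(12/5))/(2·200000) = -27/625000 rad
Superposition: θ = Σ θ_i = -11189/15625000 rad ≈ -0.000716 rad

θ(12/5) = -11189/15625000 rad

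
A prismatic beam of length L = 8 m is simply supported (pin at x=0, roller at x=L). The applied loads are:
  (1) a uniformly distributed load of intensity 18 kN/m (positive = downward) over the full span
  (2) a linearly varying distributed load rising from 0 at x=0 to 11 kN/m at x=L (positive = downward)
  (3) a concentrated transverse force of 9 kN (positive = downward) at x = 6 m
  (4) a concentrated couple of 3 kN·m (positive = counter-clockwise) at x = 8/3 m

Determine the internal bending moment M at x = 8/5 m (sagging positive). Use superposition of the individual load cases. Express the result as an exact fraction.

Load 1 — uniform load w=18 kN/m over full span:
  M_1 = wx(L-x)/2 = 18·(8/5)·(8-(8/5))/2 = 2304/25 kN·m
Load 2 — triangular load w₀=11 kN/m (0→w₀ over full span):
  M_2 = w₀Lx/6 - w₀x³/(6L) = 11·8·(8/5)/6 - 11·(8/5)³/(6·8) = 2816/125 kN·m
Load 3 — point force P=9 kN at a=6 m (b=L-a=2):
  M_3 = Pbx/L  [x≤a] = 9·2·(8/5)/8 = 18/5 kN·m
Load 4 — applied couple M₀=3 kN·m at a=8/3 m (b=L-a=16/3):
  M_4 = M₀x/L  [x≤a] = 3·(8/5)/8 = 3/5 kN·m
Superposition: M = Σ M_i = 14861/125 kN·m ≈ 118.888000 kN·m

M(8/5) = 14861/125 kN·m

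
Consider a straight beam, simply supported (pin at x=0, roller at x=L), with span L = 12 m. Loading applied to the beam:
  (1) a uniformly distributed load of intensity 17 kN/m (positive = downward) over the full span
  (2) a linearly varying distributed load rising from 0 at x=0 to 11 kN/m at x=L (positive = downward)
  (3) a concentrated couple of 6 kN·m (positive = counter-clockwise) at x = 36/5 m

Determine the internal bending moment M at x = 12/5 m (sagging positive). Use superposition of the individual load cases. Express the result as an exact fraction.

Load 1 — uniform load w=17 kN/m over full span:
  M_1 = wx(L-x)/2 = 17·(12/5)·(12-(12/5))/2 = 4896/25 kN·m
Load 2 — triangular load w₀=11 kN/m (0→w₀ over full span):
  M_2 = w₀Lx/6 - w₀x³/(6L) = 11·12·(12/5)/6 - 11·(12/5)³/(6·12) = 6336/125 kN·m
Load 3 — applied couple M₀=6 kN·m at a=36/5 m (b=L-a=24/5):
  M_3 = M₀x/L  [x≤a] = 6·(12/5)/12 = 6/5 kN·m
Superposition: M = Σ M_i = 30966/125 kN·m ≈ 247.728000 kN·m

M(12/5) = 30966/125 kN·m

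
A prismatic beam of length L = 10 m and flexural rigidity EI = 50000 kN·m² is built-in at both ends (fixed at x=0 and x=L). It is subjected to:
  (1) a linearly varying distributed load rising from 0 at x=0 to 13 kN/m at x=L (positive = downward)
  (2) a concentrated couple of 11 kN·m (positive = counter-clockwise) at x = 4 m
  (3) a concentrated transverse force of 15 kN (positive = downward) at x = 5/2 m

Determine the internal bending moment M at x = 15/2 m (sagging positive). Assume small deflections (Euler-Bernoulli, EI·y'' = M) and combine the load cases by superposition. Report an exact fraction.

M(15/2) = 47513/4800 kN·m

Load 1 — triangular load w₀=13 kN/m (0→w₀ over full span):
  M_1 = 3w₀Lx/20 - w₀L²/30 - w₀x³/(6L) = 3·13·10·(15/2)/20 - 13·10²/30 - 13·(15/2)³/(6·10) = 1105/96 kN·m
Load 2 — applied couple M₀=11 kN·m at a=4 m (b=L-a=6):
  M_2 = R_Ax - M_A - M₀  [x>a] with R_A=198/125, M_A=33/25 = (198/125)·(15/2) - (33/25) - 11 = -11/25 kN·m
Load 3 — point force P=15 kN at a=5/2 m (b=L-a=15/2):
  M_3 = Pa²(a+3b)(L-x)/L³ - Pa²b/L²  [x>a] = 15·(5/2)²·((5/2)+3·(15/2))·(10-(15/2))/10³ - 15·(5/2)²·(15/2)/10² = -75/64 kN·m
Superposition: M = Σ M_i = 47513/4800 kN·m ≈ 9.898542 kN·m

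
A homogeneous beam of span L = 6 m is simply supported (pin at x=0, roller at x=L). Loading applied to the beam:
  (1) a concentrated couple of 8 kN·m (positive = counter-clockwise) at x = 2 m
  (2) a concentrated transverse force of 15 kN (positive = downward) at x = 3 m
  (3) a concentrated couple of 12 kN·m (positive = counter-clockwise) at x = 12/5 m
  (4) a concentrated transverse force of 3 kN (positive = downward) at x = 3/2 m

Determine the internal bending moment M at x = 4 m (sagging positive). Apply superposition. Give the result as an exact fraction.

Load 1 — applied couple M₀=8 kN·m at a=2 m (b=L-a=4):
  M_1 = M₀x/L - M₀  [x>a] = 8·4/6 - 8 = -8/3 kN·m
Load 2 — point force P=15 kN at a=3 m (b=L-a=3):
  M_2 = Pa(L-x)/L  [x>a] = 15·3·(6-4)/6 = 15 kN·m
Load 3 — applied couple M₀=12 kN·m at a=12/5 m (b=L-a=18/5):
  M_3 = M₀x/L - M₀  [x>a] = 12·4/6 - 12 = -4 kN·m
Load 4 — point force P=3 kN at a=3/2 m (b=L-a=9/2):
  M_4 = Pa(L-x)/L  [x>a] = 3·(3/2)·(6-4)/6 = 3/2 kN·m
Superposition: M = Σ M_i = 59/6 kN·m ≈ 9.833333 kN·m

M(4) = 59/6 kN·m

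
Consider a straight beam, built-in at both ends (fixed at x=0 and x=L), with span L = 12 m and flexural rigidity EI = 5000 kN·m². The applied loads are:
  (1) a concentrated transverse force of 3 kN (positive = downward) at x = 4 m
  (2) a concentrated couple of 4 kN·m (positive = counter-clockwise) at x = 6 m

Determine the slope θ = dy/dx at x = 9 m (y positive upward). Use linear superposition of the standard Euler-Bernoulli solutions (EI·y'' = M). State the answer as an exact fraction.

θ(9) = 3/4000 rad

Load 1 — point force P=3 kN at a=4 m (b=L-a=8):
  θ_1 = Pa²(L-x)(2bL-(3b+a)(L-x))/(2L³EI)  [x>a] = 3·4²·(12-9)·(2·8·12-(3·8+4)·(12-9))/(2·12³·5000) = 9/10000 rad
Load 2 — applied couple M₀=4 kN·m at a=6 m (b=L-a=6):
  θ_2 = (R_Ax²/2 - M_Ax - M₀(x-a))/EI  [x>a] with R_A=1/2, M_A=1 = ((1/2)·9²/2 - 1·9 - 4·(9-6))/5000 = -3/20000 rad
Superposition: θ = Σ θ_i = 3/4000 rad ≈ 0.000750 rad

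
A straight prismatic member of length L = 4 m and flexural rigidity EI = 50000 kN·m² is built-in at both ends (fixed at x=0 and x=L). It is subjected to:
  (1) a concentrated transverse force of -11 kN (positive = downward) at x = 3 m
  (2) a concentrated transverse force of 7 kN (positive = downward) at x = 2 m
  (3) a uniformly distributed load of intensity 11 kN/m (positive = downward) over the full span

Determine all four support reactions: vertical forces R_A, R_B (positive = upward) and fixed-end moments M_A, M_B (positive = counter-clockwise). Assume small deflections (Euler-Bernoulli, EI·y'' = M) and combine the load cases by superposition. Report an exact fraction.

R_A = 761/32 kN, M_A = 773/48 kN·m, R_B = 519/32 kN, M_B = -575/48 kN·m

Load 1 — point force P=-11 kN at a=3 m (b=L-a=1):
  R_A = Pb²(3a+b)/L³ = (-11)·1²·(3·3+1)/4³ = -55/32 kN
  M_A = Pab²/L² = (-11)·3·1²/4² = -33/16 kN·m
  R_B = Pa²(a+3b)/L³ = (-11)·3²·(3+3·1)/4³ = -297/32 kN
  M_B = -Pa²b/L² = -(-11)·3²·1/4² = 99/16 kN·m
Load 2 — point force P=7 kN at a=2 m (b=L-a=2):
  R_A = Pb²(3a+b)/L³ = 7·2²·(3·2+2)/4³ = 7/2 kN
  M_A = Pab²/L² = 7·2·2²/4² = 7/2 kN·m
  R_B = Pa²(a+3b)/L³ = 7·2²·(2+3·2)/4³ = 7/2 kN
  M_B = -Pa²b/L² = -7·2²·2/4² = -7/2 kN·m
Load 3 — uniform load w=11 kN/m over full span:
  R_A = wL/2 = 11·4/2 = 22 kN
  M_A = wL²/12 = 11·4²/12 = 44/3 kN·m
  R_B = wL/2 = 11·4/2 = 22 kN
  M_B = -wL²/12 = -11·4²/12 = -44/3 kN·m
Superposition: R_A = 761/32 kN, M_A = 773/48 kN·m, R_B = 519/32 kN, M_B = -575/48 kN·m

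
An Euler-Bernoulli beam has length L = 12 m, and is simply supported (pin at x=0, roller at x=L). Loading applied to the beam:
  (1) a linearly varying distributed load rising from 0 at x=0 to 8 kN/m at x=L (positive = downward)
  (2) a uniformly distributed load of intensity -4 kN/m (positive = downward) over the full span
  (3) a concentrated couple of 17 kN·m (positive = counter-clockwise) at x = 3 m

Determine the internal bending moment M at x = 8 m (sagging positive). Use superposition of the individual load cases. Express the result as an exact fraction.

M(8) = 13/9 kN·m

Load 1 — triangular load w₀=8 kN/m (0→w₀ over full span):
  M_1 = w₀Lx/6 - w₀x³/(6L) = 8·12·8/6 - 8·8³/(6·12) = 640/9 kN·m
Load 2 — uniform load w=-4 kN/m over full span:
  M_2 = wx(L-x)/2 = (-4)·8·(12-8)/2 = -64 kN·m
Load 3 — applied couple M₀=17 kN·m at a=3 m (b=L-a=9):
  M_3 = M₀x/L - M₀  [x>a] = 17·8/12 - 17 = -17/3 kN·m
Superposition: M = Σ M_i = 13/9 kN·m ≈ 1.444444 kN·m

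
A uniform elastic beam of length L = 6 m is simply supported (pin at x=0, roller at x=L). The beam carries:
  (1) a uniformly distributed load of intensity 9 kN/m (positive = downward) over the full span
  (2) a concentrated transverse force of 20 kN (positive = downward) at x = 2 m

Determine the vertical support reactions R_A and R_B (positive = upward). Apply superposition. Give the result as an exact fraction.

Load 1 — uniform load w=9 kN/m over full span:
  R_A = wL/2 = 9·6/2 = 27 kN
  R_B = wL/2 = 9·6/2 = 27 kN
Load 2 — point force P=20 kN at a=2 m (b=L-a=4):
  R_A = Pb/L = 20·4/6 = 40/3 kN
  R_B = Pa/L = 20·2/6 = 20/3 kN
Superposition: R_A = 121/3 kN, R_B = 101/3 kN

R_A = 121/3 kN, R_B = 101/3 kN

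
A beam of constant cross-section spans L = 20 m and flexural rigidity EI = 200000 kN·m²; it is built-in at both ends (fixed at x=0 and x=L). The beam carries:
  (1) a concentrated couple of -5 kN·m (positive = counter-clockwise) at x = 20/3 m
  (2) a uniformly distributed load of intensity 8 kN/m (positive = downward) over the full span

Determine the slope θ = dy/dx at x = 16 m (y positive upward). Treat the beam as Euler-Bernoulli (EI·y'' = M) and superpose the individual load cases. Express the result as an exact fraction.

Load 1 — applied couple M₀=-5 kN·m at a=20/3 m (b=L-a=40/3):
  θ_1 = (R_Ax²/2 - M_Ax - M₀(x-a))/EI  [x>a] with R_A=-1/3, M_A=0 = ((-1/3)·16²/2 - 0·16 - (-5)·(16-(20/3)))/200000 = 1/50000 rad
Load 2 — uniform load w=8 kN/m over full span:
  θ_2 = -wx(L-x)(L-2x)/(12EI) = -8·16·(20-16)·(20-2·16)/(12·200000) = 8/3125 rad
Superposition: θ = Σ θ_i = 129/50000 rad ≈ 0.002580 rad

θ(16) = 129/50000 rad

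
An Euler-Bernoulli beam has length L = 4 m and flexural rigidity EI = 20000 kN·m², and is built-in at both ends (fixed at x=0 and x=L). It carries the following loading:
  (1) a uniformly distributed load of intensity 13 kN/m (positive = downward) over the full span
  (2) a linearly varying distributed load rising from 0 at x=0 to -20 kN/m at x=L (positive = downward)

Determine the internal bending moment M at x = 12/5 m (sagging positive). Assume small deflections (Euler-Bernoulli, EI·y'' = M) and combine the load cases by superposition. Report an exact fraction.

Load 1 — uniform load w=13 kN/m over full span:
  M_1 = wLx/2 - wL²/12 - wx²/2 = 13·4·(12/5)/2 - 13·4²/12 - 13·(12/5)²/2 = 572/75 kN·m
Load 2 — triangular load w₀=-20 kN/m (0→w₀ over full span):
  M_2 = 3w₀Lx/20 - w₀L²/30 - w₀x³/(6L) = 3·(-20)·4·(12/5)/20 - (-20)·4²/30 - (-20)·(12/5)³/(6·4) = -496/75 kN·m
Superposition: M = Σ M_i = 76/75 kN·m ≈ 1.013333 kN·m

M(12/5) = 76/75 kN·m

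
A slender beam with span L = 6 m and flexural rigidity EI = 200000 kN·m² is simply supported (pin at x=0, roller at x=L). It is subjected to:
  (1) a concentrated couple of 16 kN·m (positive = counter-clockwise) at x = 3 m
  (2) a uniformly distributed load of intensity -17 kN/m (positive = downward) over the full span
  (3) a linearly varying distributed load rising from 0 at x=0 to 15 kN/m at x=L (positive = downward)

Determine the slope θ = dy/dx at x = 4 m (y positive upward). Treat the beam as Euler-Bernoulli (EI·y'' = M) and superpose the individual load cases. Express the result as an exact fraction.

Load 1 — applied couple M₀=16 kN·m at a=3 m (b=L-a=3):
  θ_1 = (M₀x²/(2L)-M₀(x-a)+C₁)/EI  [x>a] with C₁=M₀(3b²-L²)/(6L)=-4 = (16·4²/(2·6)-16·(4-3)+(-4))/200000 = 1/150000 rad
Load 2 — uniform load w=-17 kN/m over full span:
  θ_2 = -w(L³-6Lx²+4x³)/(24EI) = -(-17)·(6³-6·6·4²+4·4³)/(24·200000) = -221/600000 rad
Load 3 — triangular load w₀=15 kN/m (0→w₀ over full span):
  θ_3 = -w₀(7L⁴-30L²x²+15x⁴)/(360LEI) = -15·(7·6⁴-30·6²·4²+15·4⁴)/(360·6·200000) = 91/600000 rad
Superposition: θ = Σ θ_i = -21/100000 rad ≈ -0.000210 rad

θ(4) = -21/100000 rad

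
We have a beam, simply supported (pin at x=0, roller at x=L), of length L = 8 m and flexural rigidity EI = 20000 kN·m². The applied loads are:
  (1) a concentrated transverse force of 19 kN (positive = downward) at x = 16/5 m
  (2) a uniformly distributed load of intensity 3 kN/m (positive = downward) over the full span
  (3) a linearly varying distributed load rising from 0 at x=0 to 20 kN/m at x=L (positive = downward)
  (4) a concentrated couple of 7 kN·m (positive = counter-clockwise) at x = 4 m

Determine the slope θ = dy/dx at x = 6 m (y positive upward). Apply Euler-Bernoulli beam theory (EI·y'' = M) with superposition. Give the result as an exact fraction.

Load 1 — point force P=19 kN at a=16/5 m (b=L-a=24/5):
  θ_1 = -Pa(2L²-6Lx+3x²+a²)/(6LEI)  [x>a] = -19·(16/5)·(2·8²-6·8·6+3·6²+(16/5)²)/(6·8·20000) = 1653/625000 rad
Load 2 — uniform load w=3 kN/m over full span:
  θ_2 = -w(L³-6Lx²+4x³)/(24EI) = -3·(8³-6·8·6²+4·6³)/(24·20000) = 11/5000 rad
Load 3 — triangular load w₀=20 kN/m (0→w₀ over full span):
  θ_3 = -w₀(7L⁴-30L²x²+15x⁴)/(360LEI) = -20·(7·8⁴-30·8²·6²+15·6⁴)/(360·8·20000) = 1313/180000 rad
Load 4 — applied couple M₀=7 kN·m at a=4 m (b=L-a=4):
  θ_4 = (M₀x²/(2L)-M₀(x-a)+C₁)/EI  [x>a] with C₁=M₀(3b²-L²)/(6L)=-7/3 = (7·6²/(2·8)-7·(6-4)+(-7/3))/20000 = -7/240000 rad
Superposition: θ = Σ θ_i = 1089907/90000000 rad ≈ 0.012110 rad

θ(6) = 1089907/90000000 rad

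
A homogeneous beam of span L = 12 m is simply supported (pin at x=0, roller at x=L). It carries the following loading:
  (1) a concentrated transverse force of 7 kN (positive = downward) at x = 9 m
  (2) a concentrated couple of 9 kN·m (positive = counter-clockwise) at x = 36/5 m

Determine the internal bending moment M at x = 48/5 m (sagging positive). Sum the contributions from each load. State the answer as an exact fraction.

Load 1 — point force P=7 kN at a=9 m (b=L-a=3):
  M_1 = Pa(L-x)/L  [x>a] = 7·9·(12-(48/5))/12 = 63/5 kN·m
Load 2 — applied couple M₀=9 kN·m at a=36/5 m (b=L-a=24/5):
  M_2 = M₀x/L - M₀  [x>a] = 9·(48/5)/12 - 9 = -9/5 kN·m
Superposition: M = Σ M_i = 54/5 kN·m ≈ 10.800000 kN·m

M(48/5) = 54/5 kN·m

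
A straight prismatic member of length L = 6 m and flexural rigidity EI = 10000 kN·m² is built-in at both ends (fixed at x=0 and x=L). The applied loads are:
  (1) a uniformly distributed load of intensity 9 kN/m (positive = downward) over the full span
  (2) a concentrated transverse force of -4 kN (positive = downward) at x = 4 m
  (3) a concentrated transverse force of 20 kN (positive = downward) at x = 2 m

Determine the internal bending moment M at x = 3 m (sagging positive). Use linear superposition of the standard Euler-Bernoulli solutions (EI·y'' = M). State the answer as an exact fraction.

M(3) = 113/6 kN·m

Load 1 — uniform load w=9 kN/m over full span:
  M_1 = wLx/2 - wL²/12 - wx²/2 = 9·6·3/2 - 9·6²/12 - 9·3²/2 = 27/2 kN·m
Load 2 — point force P=-4 kN at a=4 m (b=L-a=2):
  M_2 = Pb²(3a+b)x/L³ - Pab²/L²  [x≤a] = (-4)·2²·(3·4+2)·3/6³ - (-4)·4·2²/6² = -4/3 kN·m
Load 3 — point force P=20 kN at a=2 m (b=L-a=4):
  M_3 = Pa²(a+3b)(L-x)/L³ - Pa²b/L²  [x>a] = 20·2²·(2+3·4)·(6-3)/6³ - 20·2²·4/6² = 20/3 kN·m
Superposition: M = Σ M_i = 113/6 kN·m ≈ 18.833333 kN·m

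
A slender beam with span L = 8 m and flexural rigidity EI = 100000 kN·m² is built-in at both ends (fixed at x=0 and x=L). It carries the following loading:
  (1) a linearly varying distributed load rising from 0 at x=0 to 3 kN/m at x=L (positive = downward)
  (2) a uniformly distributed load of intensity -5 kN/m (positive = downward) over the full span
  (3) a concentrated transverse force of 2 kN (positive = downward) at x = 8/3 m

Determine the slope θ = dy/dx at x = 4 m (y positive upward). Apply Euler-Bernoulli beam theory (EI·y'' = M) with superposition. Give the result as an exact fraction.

Load 1 — triangular load w₀=3 kN/m (0→w₀ over full span):
  θ_1 = -w₀(2x(L-x)(L-2x)(x+2L)+x²(L-x)²)/(120LEI) = -3·(2·4·(8-4)·(8-2·4)·(4+2·8)+4²·(8-4)²)/(120·8·100000) = -1/125000 rad
Load 2 — uniform load w=-5 kN/m over full span:
  θ_2 = -wx(L-x)(L-2x)/(12EI) = -(-5)·4·(8-4)·(8-2·4)/(12·100000) = 0 rad
Load 3 — point force P=2 kN at a=8/3 m (b=L-a=16/3):
  θ_3 = Pa²(L-x)(2bL-(3b+a)(L-x))/(2L³EI)  [x>a] = 2·(8/3)²·(8-4)·(2·(16/3)·8-(3·(16/3)+(8/3))·(8-4))/(2·8³·100000) = 1/168750 rad
Superposition: θ = Σ θ_i = -7/3375000 rad ≈ -0.000002 rad

θ(4) = -7/3375000 rad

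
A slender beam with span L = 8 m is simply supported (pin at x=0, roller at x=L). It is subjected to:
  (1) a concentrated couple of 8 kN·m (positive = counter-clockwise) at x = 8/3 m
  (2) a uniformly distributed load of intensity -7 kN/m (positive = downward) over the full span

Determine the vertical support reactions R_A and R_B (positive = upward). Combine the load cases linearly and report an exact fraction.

Load 1 — applied couple M₀=8 kN·m at a=8/3 m (b=L-a=16/3):
  R_A = M₀/L = 8/8 = 1 kN
  R_B = -M₀/L = -8/8 = -1 kN
Load 2 — uniform load w=-7 kN/m over full span:
  R_A = wL/2 = (-7)·8/2 = -28 kN
  R_B = wL/2 = (-7)·8/2 = -28 kN
Superposition: R_A = -27 kN, R_B = -29 kN

R_A = -27 kN, R_B = -29 kN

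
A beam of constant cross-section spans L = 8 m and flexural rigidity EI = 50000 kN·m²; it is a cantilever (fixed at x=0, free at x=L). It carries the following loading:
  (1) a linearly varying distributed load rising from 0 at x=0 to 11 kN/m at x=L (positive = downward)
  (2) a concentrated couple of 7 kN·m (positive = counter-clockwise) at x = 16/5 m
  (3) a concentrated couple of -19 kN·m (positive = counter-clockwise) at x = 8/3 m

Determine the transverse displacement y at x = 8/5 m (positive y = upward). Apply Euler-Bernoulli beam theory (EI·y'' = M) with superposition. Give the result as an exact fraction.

y(8/5) = -837352/146484375 m

Load 1 — triangular load w₀=11 kN/m (0→w₀ over full span):
  y_1 = (w₀Lx³/12-w₀L²x²/6-w₀x⁵/(120L))/EI = (11·8·(8/5)³/12-11·8²·(8/5)²/6-11·(8/5)⁵/(120·8))/50000 = -792352/146484375 m
Load 2 — applied couple M₀=7 kN·m at a=16/5 m (b=L-a=24/5):
  y_2 = M₀x²/(2EI)  [x≤a] = 7·(8/5)²/(2·50000) = 14/78125 m
Load 3 — applied couple M₀=-19 kN·m at a=8/3 m (b=L-a=16/3):
  y_3 = M₀x²/(2EI)  [x≤a] = (-19)·(8/5)²/(2·50000) = -38/78125 m
Superposition: y = Σ y_i = -837352/146484375 m ≈ -0.005716 m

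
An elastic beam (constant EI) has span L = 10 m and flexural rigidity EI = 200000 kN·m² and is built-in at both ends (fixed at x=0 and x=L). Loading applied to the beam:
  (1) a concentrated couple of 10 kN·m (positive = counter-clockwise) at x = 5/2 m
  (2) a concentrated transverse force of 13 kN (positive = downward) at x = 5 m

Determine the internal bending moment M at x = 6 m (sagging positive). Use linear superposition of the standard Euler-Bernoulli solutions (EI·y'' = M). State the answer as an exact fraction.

Load 1 — applied couple M₀=10 kN·m at a=5/2 m (b=L-a=15/2):
  M_1 = R_Ax - M_A - M₀  [x>a] with R_A=9/8, M_A=-15/8 = (9/8)·6 - (-15/8) - 10 = -11/8 kN·m
Load 2 — point force P=13 kN at a=5 m (b=L-a=5):
  M_2 = Pa²(a+3b)(L-x)/L³ - Pa²b/L²  [x>a] = 13·5²·(5+3·5)·(10-6)/10³ - 13·5²·5/10² = 39/4 kN·m
Superposition: M = Σ M_i = 67/8 kN·m ≈ 8.375000 kN·m

M(6) = 67/8 kN·m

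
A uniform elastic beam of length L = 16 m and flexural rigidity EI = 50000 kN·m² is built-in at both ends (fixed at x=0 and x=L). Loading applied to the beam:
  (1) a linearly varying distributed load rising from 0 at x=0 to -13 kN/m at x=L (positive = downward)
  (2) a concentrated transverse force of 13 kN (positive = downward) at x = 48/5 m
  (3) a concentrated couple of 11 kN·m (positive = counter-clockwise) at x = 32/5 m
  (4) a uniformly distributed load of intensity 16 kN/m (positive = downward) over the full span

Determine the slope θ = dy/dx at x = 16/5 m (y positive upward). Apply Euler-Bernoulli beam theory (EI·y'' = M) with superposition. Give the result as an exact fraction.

Load 1 — triangular load w₀=-13 kN/m (0→w₀ over full span):
  θ_1 = -w₀(2x(L-x)(L-2x)(x+2L)+x²(L-x)²)/(120LEI) = -(-13)·(2·(16/5)·(16-(16/5))·(16-2·(16/5))·((16/5)+2·16)+(16/5)²·(16-(16/5))²)/(120·16·50000) = 23296/5859375 rad
Load 2 — point force P=13 kN at a=48/5 m (b=L-a=32/5):
  θ_2 = -Pb²x(2aL-(3a+b)x)/(2L³EI)  [x≤a] = -13·(32/5)²·(16/5)·(2·(48/5)·16-(3·(48/5)+(32/5))·(16/5))/(2·16³·50000) = -7904/9765625 rad
Load 3 — applied couple M₀=11 kN·m at a=32/5 m (b=L-a=48/5):
  θ_3 = (R_Ax²/2 - M_Ax)/EI  [x≤a] with R_A=99/100, M_A=33/25 = ((99/100)·(16/5)²/2 - (33/25)·(16/5))/50000 = 33/1953125 rad
Load 4 — uniform load w=16 kN/m over full span:
  θ_4 = -wx(L-x)(L-2x)/(12EI) = -16·(16/5)·(16-(16/5))·(16-2·(16/5))/(12·50000) = -4096/390625 rad
Superposition: θ = Σ θ_i = -213937/29296875 rad ≈ -0.007302 rad

θ(16/5) = -213937/29296875 rad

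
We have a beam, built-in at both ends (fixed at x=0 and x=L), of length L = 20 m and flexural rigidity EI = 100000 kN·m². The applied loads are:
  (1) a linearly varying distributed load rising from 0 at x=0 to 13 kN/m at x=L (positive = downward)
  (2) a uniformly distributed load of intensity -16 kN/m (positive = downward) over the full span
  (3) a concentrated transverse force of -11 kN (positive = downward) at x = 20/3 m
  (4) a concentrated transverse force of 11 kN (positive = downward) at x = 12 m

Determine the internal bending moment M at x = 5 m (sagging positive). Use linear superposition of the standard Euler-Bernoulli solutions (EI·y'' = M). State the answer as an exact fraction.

Load 1 — triangular load w₀=13 kN/m (0→w₀ over full span):
  M_1 = 3w₀Lx/20 - w₀L²/30 - w₀x³/(6L) = 3·13·20·5/20 - 13·20²/30 - 13·5³/(6·20) = 65/8 kN·m
Load 2 — uniform load w=-16 kN/m over full span:
  M_2 = wLx/2 - wL²/12 - wx²/2 = (-16)·20·5/2 - (-16)·20²/12 - (-16)·5²/2 = -200/3 kN·m
Load 3 — point force P=-11 kN at a=20/3 m (b=L-a=40/3):
  M_3 = Pb²(3a+b)x/L³ - Pab²/L²  [x≤a] = (-11)·(40/3)²·(3·(20/3)+(40/3))·5/20³ - (-11)·(20/3)·(40/3)²/20² = -220/27 kN·m
Load 4 — point force P=11 kN at a=12 m (b=L-a=8):
  M_4 = Pb²(3a+b)x/L³ - Pab²/L²  [x≤a] = 11·8²·(3·12+8)·5/20³ - 11·12·8²/20² = -44/25 kN·m
Superposition: M = Σ M_i = -369629/5400 kN·m ≈ -68.449815 kN·m

M(5) = -369629/5400 kN·m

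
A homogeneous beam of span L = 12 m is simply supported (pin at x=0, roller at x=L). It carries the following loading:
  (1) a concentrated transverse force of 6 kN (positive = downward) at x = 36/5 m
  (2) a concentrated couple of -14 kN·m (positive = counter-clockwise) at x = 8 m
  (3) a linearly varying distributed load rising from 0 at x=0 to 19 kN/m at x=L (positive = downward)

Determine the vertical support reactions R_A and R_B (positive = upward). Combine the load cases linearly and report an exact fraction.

Load 1 — point force P=6 kN at a=36/5 m (b=L-a=24/5):
  R_A = Pb/L = 6·(24/5)/12 = 12/5 kN
  R_B = Pa/L = 6·(36/5)/12 = 18/5 kN
Load 2 — applied couple M₀=-14 kN·m at a=8 m (b=L-a=4):
  R_A = M₀/L = (-14)/12 = -7/6 kN
  R_B = -M₀/L = -(-14)/12 = 7/6 kN
Load 3 — triangular load w₀=19 kN/m (0→w₀ over full span):
  R_A = w₀L/6 = 19·12/6 = 38 kN
  R_B = w₀L/3 = 19·12/3 = 76 kN
Superposition: R_A = 1177/30 kN, R_B = 2423/30 kN

R_A = 1177/30 kN, R_B = 2423/30 kN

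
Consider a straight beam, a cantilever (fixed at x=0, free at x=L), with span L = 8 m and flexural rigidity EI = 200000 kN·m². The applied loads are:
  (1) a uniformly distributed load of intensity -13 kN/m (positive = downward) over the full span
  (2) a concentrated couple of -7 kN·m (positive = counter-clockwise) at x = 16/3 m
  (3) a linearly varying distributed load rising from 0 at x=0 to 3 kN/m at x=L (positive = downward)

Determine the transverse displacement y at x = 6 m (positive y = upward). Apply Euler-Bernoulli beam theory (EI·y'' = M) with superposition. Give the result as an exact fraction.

y(6) = 321953/18000000 m

Load 1 — uniform load w=-13 kN/m over full span:
  y_1 = -wx²(x²-4Lx+6L²)/(24EI) = -(-13)·6²·(6²-4·8·6+6·8²)/(24·200000) = 2223/100000 m
Load 2 — applied couple M₀=-7 kN·m at a=16/3 m (b=L-a=8/3):
  y_2 = M₀a(2x-a)/(2EI)  [x>a] = (-7)·(16/3)·(2·6-(16/3))/(2·200000) = -7/11250 m
Load 3 — triangular load w₀=3 kN/m (0→w₀ over full span):
  y_3 = (w₀Lx³/12-w₀L²x²/6-w₀x⁵/(120L))/EI = (3·8·6³/12-3·8²·6²/6-3·6⁵/(120·8))/200000 = -7443/2000000 m
Superposition: y = Σ y_i = 321953/18000000 m ≈ 0.017886 m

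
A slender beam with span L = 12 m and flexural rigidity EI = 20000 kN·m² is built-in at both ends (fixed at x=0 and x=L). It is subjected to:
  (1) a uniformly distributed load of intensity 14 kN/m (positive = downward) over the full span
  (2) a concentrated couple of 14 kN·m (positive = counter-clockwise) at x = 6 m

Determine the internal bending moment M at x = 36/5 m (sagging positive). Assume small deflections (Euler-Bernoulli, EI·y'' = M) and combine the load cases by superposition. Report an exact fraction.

Load 1 — uniform load w=14 kN/m over full span:
  M_1 = wLx/2 - wL²/12 - wx²/2 = 14·12·(36/5)/2 - 14·12²/12 - 14·(36/5)²/2 = 1848/25 kN·m
Load 2 — applied couple M₀=14 kN·m at a=6 m (b=L-a=6):
  M_2 = R_Ax - M_A - M₀  [x>a] with R_A=7/4, M_A=7/2 = (7/4)·(36/5) - (7/2) - 14 = -49/10 kN·m
Superposition: M = Σ M_i = 3451/50 kN·m ≈ 69.020000 kN·m

M(36/5) = 3451/50 kN·m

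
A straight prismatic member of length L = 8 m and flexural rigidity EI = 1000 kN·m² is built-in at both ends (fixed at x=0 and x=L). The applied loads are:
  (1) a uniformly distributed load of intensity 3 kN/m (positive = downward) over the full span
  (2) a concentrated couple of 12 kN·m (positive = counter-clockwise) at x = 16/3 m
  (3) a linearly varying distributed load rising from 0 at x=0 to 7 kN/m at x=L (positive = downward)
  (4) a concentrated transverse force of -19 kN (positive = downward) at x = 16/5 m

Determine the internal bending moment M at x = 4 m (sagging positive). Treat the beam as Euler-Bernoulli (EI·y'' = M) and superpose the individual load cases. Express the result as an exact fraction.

Load 1 — uniform load w=3 kN/m over full span:
  M_1 = wLx/2 - wL²/12 - wx²/2 = 3·8·4/2 - 3·8²/12 - 3·4²/2 = 8 kN·m
Load 2 — applied couple M₀=12 kN·m at a=16/3 m (b=L-a=8/3):
  M_2 = R_Ax - M_A  [x≤a] with R_A=2, M_A=4 = 2·4 - 4 = 4 kN·m
Load 3 — triangular load w₀=7 kN/m (0→w₀ over full span):
  M_3 = 3w₀Lx/20 - w₀L²/30 - w₀x³/(6L) = 3·7·8·4/20 - 7·8²/30 - 7·4³/(6·8) = 28/3 kN·m
Load 4 — point force P=-19 kN at a=16/5 m (b=L-a=24/5):
  M_4 = Pa²(a+3b)(L-x)/L³ - Pa²b/L²  [x>a] = (-19)·(16/5)²·((16/5)+3·(24/5))·(8-4)/8³ - (-19)·(16/5)²·(24/5)/8² = -304/25 kN·m
Superposition: M = Σ M_i = 688/75 kN·m ≈ 9.173333 kN·m

M(4) = 688/75 kN·m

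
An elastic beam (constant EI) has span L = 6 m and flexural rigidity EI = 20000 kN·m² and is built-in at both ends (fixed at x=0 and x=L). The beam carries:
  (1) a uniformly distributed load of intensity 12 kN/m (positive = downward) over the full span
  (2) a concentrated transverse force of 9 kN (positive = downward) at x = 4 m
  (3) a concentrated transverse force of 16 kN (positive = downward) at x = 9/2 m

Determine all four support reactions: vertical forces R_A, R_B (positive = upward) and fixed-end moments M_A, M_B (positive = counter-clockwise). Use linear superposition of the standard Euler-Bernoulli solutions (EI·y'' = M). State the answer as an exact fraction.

Load 1 — uniform load w=12 kN/m over full span:
  R_A = wL/2 = 12·6/2 = 36 kN
  M_A = wL²/12 = 12·6²/12 = 36 kN·m
  R_B = wL/2 = 12·6/2 = 36 kN
  M_B = -wL²/12 = -12·6²/12 = -36 kN·m
Load 2 — point force P=9 kN at a=4 m (b=L-a=2):
  R_A = Pb²(3a+b)/L³ = 9·2²·(3·4+2)/6³ = 7/3 kN
  M_A = Pab²/L² = 9·4·2²/6² = 4 kN·m
  R_B = Pa²(a+3b)/L³ = 9·4²·(4+3·2)/6³ = 20/3 kN
  M_B = -Pa²b/L² = -9·4²·2/6² = -8 kN·m
Load 3 — point force P=16 kN at a=9/2 m (b=L-a=3/2):
  R_A = Pb²(3a+b)/L³ = 16·(3/2)²·(3·(9/2)+(3/2))/6³ = 5/2 kN
  M_A = Pab²/L² = 16·(9/2)·(3/2)²/6² = 9/2 kN·m
  R_B = Pa²(a+3b)/L³ = 16·(9/2)²·((9/2)+3·(3/2))/6³ = 27/2 kN
  M_B = -Pa²b/L² = -16·(9/2)²·(3/2)/6² = -27/2 kN·m
Superposition: R_A = 245/6 kN, M_A = 89/2 kN·m, R_B = 337/6 kN, M_B = -115/2 kN·m

R_A = 245/6 kN, M_A = 89/2 kN·m, R_B = 337/6 kN, M_B = -115/2 kN·m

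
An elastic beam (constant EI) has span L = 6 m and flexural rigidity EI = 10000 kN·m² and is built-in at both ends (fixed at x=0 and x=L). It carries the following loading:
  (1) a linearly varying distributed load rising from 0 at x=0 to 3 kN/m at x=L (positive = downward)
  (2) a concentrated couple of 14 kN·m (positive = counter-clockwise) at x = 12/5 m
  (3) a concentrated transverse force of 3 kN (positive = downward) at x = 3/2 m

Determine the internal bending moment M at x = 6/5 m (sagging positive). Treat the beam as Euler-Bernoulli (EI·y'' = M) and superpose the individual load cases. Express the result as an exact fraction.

Load 1 — triangular load w₀=3 kN/m (0→w₀ over full span):
  M_1 = 3w₀Lx/20 - w₀L²/30 - w₀x³/(6L) = 3·3·6·(6/5)/20 - 3·6²/30 - 3·(6/5)³/(6·6) = -63/125 kN·m
Load 2 — applied couple M₀=14 kN·m at a=12/5 m (b=L-a=18/5):
  M_2 = R_Ax - M_A  [x≤a] with R_A=84/25, M_A=42/25 = (84/25)·(6/5) - (42/25) = 294/125 kN·m
Load 3 — point force P=3 kN at a=3/2 m (b=L-a=9/2):
  M_3 = Pb²(3a+b)x/L³ - Pab²/L²  [x≤a] = 3·(9/2)²·(3·(3/2)+(9/2))·(6/5)/6³ - 3·(3/2)·(9/2)²/6² = 81/160 kN·m
Superposition: M = Σ M_i = 9417/4000 kN·m ≈ 2.354250 kN·m

M(6/5) = 9417/4000 kN·m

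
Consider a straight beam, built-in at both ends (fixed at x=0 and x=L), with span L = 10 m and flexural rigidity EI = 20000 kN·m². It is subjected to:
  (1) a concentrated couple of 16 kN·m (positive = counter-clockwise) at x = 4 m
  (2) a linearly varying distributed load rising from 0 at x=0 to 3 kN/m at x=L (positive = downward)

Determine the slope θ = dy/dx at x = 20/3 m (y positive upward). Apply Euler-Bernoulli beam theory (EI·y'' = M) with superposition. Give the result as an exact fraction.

Load 1 — applied couple M₀=16 kN·m at a=4 m (b=L-a=6):
  θ_1 = (R_Ax²/2 - M_Ax - M₀(x-a))/EI  [x>a] with R_A=288/125, M_A=48/25 = ((288/125)·(20/3)²/2 - (48/25)·(20/3) - 16·((20/3)-4))/20000 = -2/9375 rad
Load 2 — triangular load w₀=3 kN/m (0→w₀ over full span):
  θ_2 = -w₀(2x(L-x)(L-2x)(x+2L)+x²(L-x)²)/(120LEI) = -3·(2·(20/3)·(10-(20/3))·(10-2·(20/3))·((20/3)+2·10)+(20/3)²·(10-(20/3))²)/(120·10·20000) = 7/16200 rad
Superposition: θ = Σ θ_i = 443/2025000 rad ≈ 0.000219 rad

θ(20/3) = 443/2025000 rad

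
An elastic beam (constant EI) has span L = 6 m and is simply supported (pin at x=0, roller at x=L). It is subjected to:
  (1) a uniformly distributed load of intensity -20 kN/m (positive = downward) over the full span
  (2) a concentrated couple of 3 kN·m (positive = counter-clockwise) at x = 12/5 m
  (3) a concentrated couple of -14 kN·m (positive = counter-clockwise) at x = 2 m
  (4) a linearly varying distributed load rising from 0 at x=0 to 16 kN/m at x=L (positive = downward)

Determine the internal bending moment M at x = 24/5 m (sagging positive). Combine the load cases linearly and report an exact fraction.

M(24/5) = -3469/125 kN·m

Load 1 — uniform load w=-20 kN/m over full span:
  M_1 = wx(L-x)/2 = (-20)·(24/5)·(6-(24/5))/2 = -288/5 kN·m
Load 2 — applied couple M₀=3 kN·m at a=12/5 m (b=L-a=18/5):
  M_2 = M₀x/L - M₀  [x>a] = 3·(24/5)/6 - 3 = -3/5 kN·m
Load 3 — applied couple M₀=-14 kN·m at a=2 m (b=L-a=4):
  M_3 = M₀x/L - M₀  [x>a] = (-14)·(24/5)/6 - (-14) = 14/5 kN·m
Load 4 — triangular load w₀=16 kN/m (0→w₀ over full span):
  M_4 = w₀Lx/6 - w₀x³/(6L) = 16·6·(24/5)/6 - 16·(24/5)³/(6·6) = 3456/125 kN·m
Superposition: M = Σ M_i = -3469/125 kN·m ≈ -27.752000 kN·m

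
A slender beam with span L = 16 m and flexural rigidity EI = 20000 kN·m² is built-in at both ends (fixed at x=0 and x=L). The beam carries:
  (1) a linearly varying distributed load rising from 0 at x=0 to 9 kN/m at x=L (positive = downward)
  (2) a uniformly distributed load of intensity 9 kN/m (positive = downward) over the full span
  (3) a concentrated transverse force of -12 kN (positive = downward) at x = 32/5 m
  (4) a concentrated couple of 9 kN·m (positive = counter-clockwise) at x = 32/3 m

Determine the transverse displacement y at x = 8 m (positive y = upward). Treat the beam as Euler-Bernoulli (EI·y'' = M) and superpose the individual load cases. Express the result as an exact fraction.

Load 1 — triangular load w₀=9 kN/m (0→w₀ over full span):
  y_1 = -w₀x²(L-x)²(x+2L)/(120LEI) = -9·8²·(16-8)²·(8+2·16)/(120·16·20000) = -24/625 m
Load 2 — uniform load w=9 kN/m over full span:
  y_2 = -wx²(L-x)²/(24EI) = -9·8²·(16-8)²/(24·20000) = -48/625 m
Load 3 — point force P=-12 kN at a=32/5 m (b=L-a=48/5):
  y_3 = -Pa²(L-x)²(3bL-(3b+a)(L-x))/(6L³EI)  [x>a] = -(-12)·(32/5)²·(16-8)²·(3·(48/5)·16-(3·(48/5)+(32/5))·(16-8))/(6·16³·20000) = 896/78125 m
Load 4 — applied couple M₀=9 kN·m at a=32/3 m (b=L-a=16/3):
  y_4 = (R_Ax³/6 - M_Ax²/2)/EI  [x≤a] with R_A=3/4, M_A=3 = ((3/4)·8³/6 - 3·8²/2)/20000 = -1/625 m
Superposition: y = Σ y_i = -8229/78125 m ≈ -0.105331 m

y(8) = -8229/78125 m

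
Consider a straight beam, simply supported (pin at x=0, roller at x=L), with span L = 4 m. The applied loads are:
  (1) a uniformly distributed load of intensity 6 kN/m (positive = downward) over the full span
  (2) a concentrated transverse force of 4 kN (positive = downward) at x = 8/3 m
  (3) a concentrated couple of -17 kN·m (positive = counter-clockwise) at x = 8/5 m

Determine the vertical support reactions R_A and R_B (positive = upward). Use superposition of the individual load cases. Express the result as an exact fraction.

Load 1 — uniform load w=6 kN/m over full span:
  R_A = wL/2 = 6·4/2 = 12 kN
  R_B = wL/2 = 6·4/2 = 12 kN
Load 2 — point force P=4 kN at a=8/3 m (b=L-a=4/3):
  R_A = Pb/L = 4·(4/3)/4 = 4/3 kN
  R_B = Pa/L = 4·(8/3)/4 = 8/3 kN
Load 3 — applied couple M₀=-17 kN·m at a=8/5 m (b=L-a=12/5):
  R_A = M₀/L = (-17)/4 = -17/4 kN
  R_B = -M₀/L = -(-17)/4 = 17/4 kN
Superposition: R_A = 109/12 kN, R_B = 227/12 kN

R_A = 109/12 kN, R_B = 227/12 kN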